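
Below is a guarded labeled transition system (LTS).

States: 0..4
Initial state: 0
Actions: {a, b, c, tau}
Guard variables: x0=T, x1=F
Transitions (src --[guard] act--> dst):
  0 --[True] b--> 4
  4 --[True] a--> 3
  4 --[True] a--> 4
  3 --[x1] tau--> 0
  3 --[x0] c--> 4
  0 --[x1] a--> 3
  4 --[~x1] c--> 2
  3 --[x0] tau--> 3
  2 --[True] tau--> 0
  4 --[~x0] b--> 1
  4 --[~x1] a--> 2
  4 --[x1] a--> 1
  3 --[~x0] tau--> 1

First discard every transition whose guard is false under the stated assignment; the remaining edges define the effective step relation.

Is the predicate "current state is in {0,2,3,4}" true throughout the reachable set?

Allowed set {0,2,3,4}
Reachable = {0,2,3,4}
  0: ✓
  2: ✓
  3: ✓
  4: ✓

Answer: INVARIANT HOLDS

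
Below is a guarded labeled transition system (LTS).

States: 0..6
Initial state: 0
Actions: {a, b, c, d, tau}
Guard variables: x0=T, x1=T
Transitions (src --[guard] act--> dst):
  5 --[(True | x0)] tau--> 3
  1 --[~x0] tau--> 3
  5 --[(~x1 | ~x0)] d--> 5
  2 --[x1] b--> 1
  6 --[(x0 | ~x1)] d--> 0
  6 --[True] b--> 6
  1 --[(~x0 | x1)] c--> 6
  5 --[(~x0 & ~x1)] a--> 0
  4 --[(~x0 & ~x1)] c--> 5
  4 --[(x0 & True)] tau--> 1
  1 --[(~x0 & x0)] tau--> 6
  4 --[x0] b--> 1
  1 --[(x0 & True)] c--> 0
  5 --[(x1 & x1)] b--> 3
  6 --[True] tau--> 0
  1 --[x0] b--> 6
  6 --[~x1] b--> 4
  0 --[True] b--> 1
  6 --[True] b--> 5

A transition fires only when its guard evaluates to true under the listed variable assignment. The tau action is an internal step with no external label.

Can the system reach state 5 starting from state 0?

13 transition(s) survive guard evaluation.
Layer 0: {0}
Layer 1: {1}  now seen {0,1}
Layer 2: {6}  now seen {0,1,6}
Layer 3: {5}  now seen {0,1,5,6}
Layer 4: {3}  now seen {0,1,3,5,6}
Reach set: {0,1,3,5,6}
trace reaching 5: b·c·b

Answer: REACHABLE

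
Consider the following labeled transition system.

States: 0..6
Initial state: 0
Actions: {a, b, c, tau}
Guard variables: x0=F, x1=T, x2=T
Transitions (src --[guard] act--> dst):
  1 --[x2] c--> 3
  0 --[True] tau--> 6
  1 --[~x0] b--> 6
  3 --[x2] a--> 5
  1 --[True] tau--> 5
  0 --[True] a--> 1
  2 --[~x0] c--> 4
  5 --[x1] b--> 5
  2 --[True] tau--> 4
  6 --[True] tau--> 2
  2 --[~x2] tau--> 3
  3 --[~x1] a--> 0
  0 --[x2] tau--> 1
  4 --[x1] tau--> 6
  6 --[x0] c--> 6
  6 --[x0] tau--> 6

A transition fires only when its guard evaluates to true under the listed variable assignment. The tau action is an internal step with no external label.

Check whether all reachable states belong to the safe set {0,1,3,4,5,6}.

Answer: INVARIANT VIOLATED at state 2

Trace:
Allowed set {0,1,3,4,5,6}
R = {0,1,2,3,4,5,6}
  0: ✓
  1: ✓
  2: ✗ unsafe
  3: ✓
  4: ✓
  5: ✓
  6: ✓
witness against invariant: tau·tau → 2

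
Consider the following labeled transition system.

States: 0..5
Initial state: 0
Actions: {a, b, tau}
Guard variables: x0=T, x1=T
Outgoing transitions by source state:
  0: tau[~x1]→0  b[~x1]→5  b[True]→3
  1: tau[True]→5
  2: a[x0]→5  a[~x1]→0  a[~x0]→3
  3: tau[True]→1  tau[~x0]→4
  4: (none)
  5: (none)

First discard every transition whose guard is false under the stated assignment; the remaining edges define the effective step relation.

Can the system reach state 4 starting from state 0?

Answer: UNREACHABLE

Trace:
4 transition(s) survive guard evaluation.
Layer 0: {0}
Layer 1: {3}  now seen {0,3}
Layer 2: {1}  now seen {0,1,3}
Layer 3: {5}  now seen {0,1,3,5}
Reachable = {0,1,3,5}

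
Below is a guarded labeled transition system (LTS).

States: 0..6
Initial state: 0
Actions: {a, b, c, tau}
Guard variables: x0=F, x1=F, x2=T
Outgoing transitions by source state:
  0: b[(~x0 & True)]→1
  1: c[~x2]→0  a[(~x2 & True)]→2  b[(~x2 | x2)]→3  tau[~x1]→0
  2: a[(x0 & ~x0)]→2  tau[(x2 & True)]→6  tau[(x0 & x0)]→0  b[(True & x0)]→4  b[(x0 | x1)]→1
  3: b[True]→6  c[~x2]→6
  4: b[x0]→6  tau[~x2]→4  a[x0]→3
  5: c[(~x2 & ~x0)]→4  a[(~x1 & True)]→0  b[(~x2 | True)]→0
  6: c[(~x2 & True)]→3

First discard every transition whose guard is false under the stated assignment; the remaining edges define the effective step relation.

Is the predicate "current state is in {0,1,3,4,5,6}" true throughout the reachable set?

Answer: INVARIANT HOLDS

Analysis:
Allowed set {0,1,3,4,5,6}
R = {0,1,3,6}
  0: ok
  1: ok
  3: ok
  6: ok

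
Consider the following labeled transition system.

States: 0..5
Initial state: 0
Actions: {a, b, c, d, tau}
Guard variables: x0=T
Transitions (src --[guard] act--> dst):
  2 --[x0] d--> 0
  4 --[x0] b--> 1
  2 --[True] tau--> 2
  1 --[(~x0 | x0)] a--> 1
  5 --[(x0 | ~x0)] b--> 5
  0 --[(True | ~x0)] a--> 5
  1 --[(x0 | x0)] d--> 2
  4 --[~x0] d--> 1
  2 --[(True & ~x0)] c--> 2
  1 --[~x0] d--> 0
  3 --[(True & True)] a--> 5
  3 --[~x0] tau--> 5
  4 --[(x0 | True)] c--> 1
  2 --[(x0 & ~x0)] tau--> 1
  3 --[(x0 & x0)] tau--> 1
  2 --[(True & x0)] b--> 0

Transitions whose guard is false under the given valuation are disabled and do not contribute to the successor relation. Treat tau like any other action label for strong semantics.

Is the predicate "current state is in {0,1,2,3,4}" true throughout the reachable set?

Answer: INVARIANT VIOLATED at state 5

Working:
Safe = {0,1,2,3,4}
R = {0,5}
  0: ✓
  5: outside
counterexample path to 5: a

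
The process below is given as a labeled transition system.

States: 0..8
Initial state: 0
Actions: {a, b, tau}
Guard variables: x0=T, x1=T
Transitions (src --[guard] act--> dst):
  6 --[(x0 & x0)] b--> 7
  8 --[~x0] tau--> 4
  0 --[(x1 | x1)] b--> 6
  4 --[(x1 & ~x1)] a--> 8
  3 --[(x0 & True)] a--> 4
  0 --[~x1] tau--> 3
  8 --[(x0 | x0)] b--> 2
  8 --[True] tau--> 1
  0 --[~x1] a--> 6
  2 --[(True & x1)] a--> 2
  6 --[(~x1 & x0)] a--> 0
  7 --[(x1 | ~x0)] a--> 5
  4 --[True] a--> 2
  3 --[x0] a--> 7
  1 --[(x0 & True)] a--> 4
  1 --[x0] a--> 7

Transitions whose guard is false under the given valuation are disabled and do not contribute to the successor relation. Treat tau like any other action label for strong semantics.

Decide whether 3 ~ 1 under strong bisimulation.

Refine partition for ~:
  round 0: {{0,1,2,3,4,5,6,7,8}}
  round 1: {{0,6},{1,2,3,4,7},{5},{8}}
  round 2: {{0},{1,2,3,4},{5},{6},{7},{8}}
  round 3: {{0},{1,3},{2,4},{5},{6},{7},{8}}
7 equivalence class(es) (converged in 4)
[3]={1,3}  [1]={1,3}

Answer: BISIMILAR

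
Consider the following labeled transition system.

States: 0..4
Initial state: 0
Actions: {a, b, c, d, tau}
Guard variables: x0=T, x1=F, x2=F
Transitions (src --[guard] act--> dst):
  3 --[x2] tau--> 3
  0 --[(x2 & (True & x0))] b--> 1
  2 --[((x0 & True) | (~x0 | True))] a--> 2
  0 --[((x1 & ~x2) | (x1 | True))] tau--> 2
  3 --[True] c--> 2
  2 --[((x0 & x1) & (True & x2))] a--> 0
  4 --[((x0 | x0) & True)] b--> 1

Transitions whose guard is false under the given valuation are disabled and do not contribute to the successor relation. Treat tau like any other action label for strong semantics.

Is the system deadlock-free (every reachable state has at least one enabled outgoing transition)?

Answer: DEADLOCK-FREE

Trace:
Reach set: {0,2}
  0: tau→2  [deg 1]
  2: a→2  [deg 1]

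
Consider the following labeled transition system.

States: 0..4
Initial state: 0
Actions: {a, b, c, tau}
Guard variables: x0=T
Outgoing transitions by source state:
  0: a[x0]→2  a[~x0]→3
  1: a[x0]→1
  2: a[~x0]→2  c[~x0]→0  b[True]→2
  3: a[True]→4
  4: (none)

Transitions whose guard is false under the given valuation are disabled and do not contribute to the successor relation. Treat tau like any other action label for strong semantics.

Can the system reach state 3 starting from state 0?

4 transition(s) survive guard evaluation.
depth 0: {0}
depth 1: {2}  now seen {0,2}
Reachable = {0,2}

Answer: UNREACHABLE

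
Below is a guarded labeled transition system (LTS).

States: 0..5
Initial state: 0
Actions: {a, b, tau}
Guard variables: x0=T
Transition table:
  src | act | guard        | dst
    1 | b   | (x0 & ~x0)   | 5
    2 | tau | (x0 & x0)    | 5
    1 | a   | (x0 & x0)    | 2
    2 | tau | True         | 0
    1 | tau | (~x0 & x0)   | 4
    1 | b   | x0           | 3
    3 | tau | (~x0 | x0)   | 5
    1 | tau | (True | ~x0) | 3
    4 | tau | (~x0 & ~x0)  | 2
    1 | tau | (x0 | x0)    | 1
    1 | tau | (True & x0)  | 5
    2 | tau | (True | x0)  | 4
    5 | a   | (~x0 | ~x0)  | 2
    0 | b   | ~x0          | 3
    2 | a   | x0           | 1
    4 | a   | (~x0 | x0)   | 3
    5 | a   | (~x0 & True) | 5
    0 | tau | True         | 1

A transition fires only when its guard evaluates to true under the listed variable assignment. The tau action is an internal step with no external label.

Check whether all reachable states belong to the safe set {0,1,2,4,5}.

Answer: INVARIANT VIOLATED at state 3

Analysis:
Allowed set {0,1,2,4,5}
R = {0,1,2,3,4,5}
  0: safe
  1: safe
  2: safe
  3: outside
  4: safe
  5: safe
counterexample path to 3: tau·b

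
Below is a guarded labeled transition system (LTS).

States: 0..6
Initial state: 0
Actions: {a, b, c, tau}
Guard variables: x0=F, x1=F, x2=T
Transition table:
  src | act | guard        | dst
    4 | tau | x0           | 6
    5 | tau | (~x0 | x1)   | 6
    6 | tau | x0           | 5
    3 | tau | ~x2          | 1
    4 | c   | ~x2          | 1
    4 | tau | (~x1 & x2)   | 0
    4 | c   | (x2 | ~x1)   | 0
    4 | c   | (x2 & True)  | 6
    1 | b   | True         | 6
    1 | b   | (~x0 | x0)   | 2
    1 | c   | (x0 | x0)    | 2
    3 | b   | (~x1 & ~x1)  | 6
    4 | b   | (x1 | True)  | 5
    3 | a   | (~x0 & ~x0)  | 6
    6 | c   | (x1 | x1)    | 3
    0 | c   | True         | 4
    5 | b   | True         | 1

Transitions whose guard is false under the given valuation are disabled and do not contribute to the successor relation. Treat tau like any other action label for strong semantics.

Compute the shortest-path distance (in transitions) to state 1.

Answer: 3

Trace:
Breadth-first toward 1:
  L0 = {0}
  L1 = {4}
  L2 = {5,6}
  L3 = {1}
first hit 1 at d=3 via c·b·b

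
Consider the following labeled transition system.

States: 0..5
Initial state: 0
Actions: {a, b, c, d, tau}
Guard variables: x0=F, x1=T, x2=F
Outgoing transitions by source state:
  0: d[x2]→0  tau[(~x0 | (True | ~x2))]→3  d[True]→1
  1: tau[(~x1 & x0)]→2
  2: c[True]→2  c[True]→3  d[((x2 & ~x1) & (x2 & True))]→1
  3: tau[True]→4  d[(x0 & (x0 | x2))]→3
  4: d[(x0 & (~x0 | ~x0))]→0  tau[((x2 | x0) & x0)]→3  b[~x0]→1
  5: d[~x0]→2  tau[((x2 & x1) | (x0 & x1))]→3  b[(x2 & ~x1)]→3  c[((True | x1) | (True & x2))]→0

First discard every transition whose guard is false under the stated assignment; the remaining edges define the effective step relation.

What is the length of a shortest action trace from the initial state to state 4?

Breadth-first toward 4:
  Layer 0: {0}
  Layer 1: {1,3}
  Layer 2: {4}
first hit 4 at d=2 via tau·tau

Answer: 2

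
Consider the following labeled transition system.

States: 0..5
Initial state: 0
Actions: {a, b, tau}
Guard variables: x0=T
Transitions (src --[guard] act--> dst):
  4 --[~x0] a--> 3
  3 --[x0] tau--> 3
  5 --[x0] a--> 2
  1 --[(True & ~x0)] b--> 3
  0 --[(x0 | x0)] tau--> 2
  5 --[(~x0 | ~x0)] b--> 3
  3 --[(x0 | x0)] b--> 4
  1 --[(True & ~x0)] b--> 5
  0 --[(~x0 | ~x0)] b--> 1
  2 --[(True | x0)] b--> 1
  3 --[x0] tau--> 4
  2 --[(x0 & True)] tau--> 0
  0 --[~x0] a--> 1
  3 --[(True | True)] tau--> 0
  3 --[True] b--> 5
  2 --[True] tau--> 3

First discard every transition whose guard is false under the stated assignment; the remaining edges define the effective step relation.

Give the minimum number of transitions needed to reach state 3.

Answer: 2

Analysis:
Breadth-first toward 3:
  depth 0: {0}
  depth 1: {2}
  depth 2: {1,3}
depth(3)=2, e.g. tau·tau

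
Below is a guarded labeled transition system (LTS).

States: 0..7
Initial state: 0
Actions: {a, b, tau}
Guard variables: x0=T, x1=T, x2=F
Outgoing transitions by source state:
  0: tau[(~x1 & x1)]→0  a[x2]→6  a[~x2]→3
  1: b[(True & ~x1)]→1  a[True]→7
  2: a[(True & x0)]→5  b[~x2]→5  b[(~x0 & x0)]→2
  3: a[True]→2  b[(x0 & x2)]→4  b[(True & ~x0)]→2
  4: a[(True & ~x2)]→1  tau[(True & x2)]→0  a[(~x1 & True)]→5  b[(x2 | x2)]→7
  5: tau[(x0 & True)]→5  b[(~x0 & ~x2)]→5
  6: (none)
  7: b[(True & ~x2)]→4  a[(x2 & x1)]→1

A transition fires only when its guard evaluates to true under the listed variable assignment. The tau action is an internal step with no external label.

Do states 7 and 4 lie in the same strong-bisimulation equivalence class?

Refine partition for ~:
  P[0] = {{0,1,2,3,4,5,6,7}}
  P[1] = {{0,1,3,4},{2},{5},{6},{7}}
  P[2] = {{0,4},{1},{2},{3},{5},{6},{7}}
  P[3] = {{0},{1},{2},{3},{4},{5},{6},{7}}
Fixed point at round 4; 8 class(es).
7∈{7}, 4∈{4}

Answer: NOT BISIMILAR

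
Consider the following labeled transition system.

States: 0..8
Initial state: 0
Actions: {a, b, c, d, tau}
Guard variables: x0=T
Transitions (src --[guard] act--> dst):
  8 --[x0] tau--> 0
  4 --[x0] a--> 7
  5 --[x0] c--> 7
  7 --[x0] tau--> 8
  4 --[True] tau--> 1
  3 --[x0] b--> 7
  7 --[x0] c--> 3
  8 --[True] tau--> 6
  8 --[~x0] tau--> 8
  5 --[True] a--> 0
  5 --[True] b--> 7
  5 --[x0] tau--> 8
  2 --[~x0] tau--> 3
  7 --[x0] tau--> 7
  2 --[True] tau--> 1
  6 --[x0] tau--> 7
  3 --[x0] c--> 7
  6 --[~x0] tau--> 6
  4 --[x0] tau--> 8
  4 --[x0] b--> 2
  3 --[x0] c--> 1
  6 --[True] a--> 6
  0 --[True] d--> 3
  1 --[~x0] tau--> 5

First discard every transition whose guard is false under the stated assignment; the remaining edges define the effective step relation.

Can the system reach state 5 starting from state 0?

20 transition(s) survive guard evaluation.
Layer 0: {0}
Layer 1: {3}  now seen {0,3}
Layer 2: {1,7}  now seen {0,1,3,7}
Layer 3: {8}  now seen {0,1,3,7,8}
Layer 4: {6}  now seen {0,1,3,6,7,8}
Reachable = {0,1,3,6,7,8}

Answer: UNREACHABLE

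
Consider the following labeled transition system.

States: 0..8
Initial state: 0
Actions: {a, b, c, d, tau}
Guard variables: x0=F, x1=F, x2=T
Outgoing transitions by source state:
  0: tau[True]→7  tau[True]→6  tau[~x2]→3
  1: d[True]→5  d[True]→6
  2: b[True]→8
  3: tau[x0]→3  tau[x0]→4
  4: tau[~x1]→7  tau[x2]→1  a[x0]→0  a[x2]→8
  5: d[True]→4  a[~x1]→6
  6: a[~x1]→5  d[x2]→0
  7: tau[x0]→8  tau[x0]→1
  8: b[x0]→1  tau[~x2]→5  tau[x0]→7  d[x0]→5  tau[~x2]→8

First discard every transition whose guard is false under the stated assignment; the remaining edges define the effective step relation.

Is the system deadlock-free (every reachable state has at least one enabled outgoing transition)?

R = {0,1,4,5,6,7,8}
  0: tau→6  tau→7  [2 out]
  1: d→5  d→6  [2 out]
  4: a→8  tau→1  tau→7  [3 out]
  5: a→6  d→4  [2 out]
  6: a→5  d→0  [2 out]
  7: ∅  [no exit]
  8: ∅  [no exit]
trace reaching 7: tau

Answer: DEADLOCK at state 7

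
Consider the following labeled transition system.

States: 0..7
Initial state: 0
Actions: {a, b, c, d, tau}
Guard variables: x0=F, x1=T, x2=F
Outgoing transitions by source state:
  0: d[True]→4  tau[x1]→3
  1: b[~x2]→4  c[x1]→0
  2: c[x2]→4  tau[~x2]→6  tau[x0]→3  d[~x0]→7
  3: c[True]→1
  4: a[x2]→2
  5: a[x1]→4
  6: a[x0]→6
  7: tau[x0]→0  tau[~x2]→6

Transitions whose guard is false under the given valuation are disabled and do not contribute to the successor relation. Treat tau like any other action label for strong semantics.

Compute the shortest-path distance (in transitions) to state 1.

Answer: 2

Working:
Layered search for 1:
  Layer 0: {0}
  Layer 1: {3,4}
  Layer 2: {1}
1 enters at depth 2; path tau·c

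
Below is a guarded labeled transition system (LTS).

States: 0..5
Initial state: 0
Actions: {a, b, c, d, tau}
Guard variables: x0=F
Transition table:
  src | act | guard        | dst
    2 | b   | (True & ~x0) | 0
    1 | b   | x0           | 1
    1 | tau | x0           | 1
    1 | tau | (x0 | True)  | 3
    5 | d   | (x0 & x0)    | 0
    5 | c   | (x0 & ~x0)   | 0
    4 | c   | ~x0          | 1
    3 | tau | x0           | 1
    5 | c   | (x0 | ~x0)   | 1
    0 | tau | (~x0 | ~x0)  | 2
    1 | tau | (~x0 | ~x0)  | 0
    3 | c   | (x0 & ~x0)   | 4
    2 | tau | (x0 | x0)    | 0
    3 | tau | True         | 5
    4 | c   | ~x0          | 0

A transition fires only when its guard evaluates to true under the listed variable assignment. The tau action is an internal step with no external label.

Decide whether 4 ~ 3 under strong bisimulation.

Answer: NOT BISIMILAR

Working:
Refine partition for ~:
  π0 = {{0,1,2,3,4,5}}
  π1 = {{0,1,3},{2},{4,5}}
  π2 = {{0},{1},{2},{3},{4,5}}
  π3 = {{0},{1},{2},{3},{4},{5}}
6 equivalence class(es) (converged in 4)
[4]={4}  [3]={3}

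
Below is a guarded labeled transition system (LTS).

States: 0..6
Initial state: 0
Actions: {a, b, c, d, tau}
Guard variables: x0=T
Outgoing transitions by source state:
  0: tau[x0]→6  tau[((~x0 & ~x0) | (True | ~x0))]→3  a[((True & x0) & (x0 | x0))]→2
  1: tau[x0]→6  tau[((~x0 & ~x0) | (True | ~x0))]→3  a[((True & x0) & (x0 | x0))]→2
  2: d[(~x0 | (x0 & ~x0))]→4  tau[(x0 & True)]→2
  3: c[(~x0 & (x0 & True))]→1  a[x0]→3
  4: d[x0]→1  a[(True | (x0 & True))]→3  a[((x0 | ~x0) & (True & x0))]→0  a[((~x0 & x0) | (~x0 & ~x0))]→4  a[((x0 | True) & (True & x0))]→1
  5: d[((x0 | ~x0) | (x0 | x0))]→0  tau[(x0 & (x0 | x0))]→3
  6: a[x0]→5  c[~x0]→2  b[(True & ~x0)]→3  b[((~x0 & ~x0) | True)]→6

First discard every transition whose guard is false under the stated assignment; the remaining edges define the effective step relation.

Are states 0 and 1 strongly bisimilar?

Answer: BISIMILAR

Working:
Compute ~ classes (split until stable):
  round 0: {{0,1,2,3,4,5,6}}
  round 1: {{0,1},{2},{3},{4},{5},{6}}
Fixed point at round 2; 6 class(es).
[0]={0,1}  [1]={0,1}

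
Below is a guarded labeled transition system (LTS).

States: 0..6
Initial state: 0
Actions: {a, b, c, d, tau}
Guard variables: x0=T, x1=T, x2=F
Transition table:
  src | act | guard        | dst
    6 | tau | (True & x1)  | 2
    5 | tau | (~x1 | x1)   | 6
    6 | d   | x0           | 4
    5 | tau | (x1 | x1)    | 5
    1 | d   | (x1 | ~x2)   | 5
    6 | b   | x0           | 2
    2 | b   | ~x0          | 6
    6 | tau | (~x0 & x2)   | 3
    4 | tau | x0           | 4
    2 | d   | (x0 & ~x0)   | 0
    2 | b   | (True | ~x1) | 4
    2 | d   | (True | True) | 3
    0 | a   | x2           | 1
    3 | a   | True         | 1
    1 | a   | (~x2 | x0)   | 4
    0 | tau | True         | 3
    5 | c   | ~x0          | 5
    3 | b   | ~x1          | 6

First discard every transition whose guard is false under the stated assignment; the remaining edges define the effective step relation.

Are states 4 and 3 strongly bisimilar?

Answer: NOT BISIMILAR

Working:
Refine partition for ~:
  P[0] = {{0,1,2,3,4,5,6}}
  P[1] = {{0,4,5},{1},{2},{3},{6}}
  P[2] = {{0},{1},{2},{3},{4},{5},{6}}
Fixed point at round 3; 7 class(es).
[4]={4}  [3]={3}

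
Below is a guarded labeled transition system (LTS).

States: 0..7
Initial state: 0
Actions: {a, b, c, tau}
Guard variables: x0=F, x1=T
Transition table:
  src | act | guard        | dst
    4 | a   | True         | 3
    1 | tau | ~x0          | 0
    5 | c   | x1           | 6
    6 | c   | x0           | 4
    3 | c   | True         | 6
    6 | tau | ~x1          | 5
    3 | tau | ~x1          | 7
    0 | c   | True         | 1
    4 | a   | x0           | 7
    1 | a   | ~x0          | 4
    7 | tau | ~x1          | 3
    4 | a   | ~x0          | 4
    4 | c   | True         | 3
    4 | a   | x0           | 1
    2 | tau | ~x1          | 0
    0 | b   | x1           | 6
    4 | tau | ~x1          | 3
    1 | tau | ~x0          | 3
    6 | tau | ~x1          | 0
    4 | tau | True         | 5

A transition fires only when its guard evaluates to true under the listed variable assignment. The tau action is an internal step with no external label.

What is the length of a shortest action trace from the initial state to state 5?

Answer: 3

Analysis:
BFS to 5:
  L0 = {0}
  L1 = {1,6}
  L2 = {3,4}
  L3 = {5}
first hit 5 at d=3 via c·a·tau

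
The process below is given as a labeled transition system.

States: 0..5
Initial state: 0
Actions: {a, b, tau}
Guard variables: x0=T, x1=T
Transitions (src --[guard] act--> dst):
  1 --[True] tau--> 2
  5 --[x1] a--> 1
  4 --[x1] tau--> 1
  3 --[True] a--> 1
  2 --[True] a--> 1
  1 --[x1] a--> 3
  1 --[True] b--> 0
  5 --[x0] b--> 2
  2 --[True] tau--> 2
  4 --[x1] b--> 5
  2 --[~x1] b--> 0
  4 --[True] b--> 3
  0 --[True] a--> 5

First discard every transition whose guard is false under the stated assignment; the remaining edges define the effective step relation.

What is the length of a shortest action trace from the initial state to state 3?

Answer: 3

Trace:
Layered search for 3:
  depth 0: {0}
  depth 1: {5}
  depth 2: {1,2}
  depth 3: {3}
depth(3)=3, e.g. a·a·a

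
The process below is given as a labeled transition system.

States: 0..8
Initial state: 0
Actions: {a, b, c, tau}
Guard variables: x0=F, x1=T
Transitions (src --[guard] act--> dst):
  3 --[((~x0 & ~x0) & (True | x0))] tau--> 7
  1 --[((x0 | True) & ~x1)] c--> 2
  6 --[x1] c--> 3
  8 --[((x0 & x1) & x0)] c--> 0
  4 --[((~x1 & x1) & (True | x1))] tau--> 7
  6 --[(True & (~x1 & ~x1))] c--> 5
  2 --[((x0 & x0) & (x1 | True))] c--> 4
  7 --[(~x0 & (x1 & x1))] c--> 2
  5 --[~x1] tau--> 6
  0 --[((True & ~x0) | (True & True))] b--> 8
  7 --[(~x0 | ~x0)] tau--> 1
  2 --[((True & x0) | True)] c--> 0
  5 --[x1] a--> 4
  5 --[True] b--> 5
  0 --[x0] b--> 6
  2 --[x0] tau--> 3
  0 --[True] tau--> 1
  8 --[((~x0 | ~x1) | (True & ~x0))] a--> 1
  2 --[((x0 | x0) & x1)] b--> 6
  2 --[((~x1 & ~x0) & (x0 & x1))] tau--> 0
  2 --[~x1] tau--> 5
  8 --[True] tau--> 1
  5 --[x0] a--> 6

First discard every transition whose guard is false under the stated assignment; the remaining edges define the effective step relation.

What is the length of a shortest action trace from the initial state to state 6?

Answer: UNREACHABLE

Working:
BFS to 6:
  L0 = {0}
  L1 = {1,8}
6 never appears.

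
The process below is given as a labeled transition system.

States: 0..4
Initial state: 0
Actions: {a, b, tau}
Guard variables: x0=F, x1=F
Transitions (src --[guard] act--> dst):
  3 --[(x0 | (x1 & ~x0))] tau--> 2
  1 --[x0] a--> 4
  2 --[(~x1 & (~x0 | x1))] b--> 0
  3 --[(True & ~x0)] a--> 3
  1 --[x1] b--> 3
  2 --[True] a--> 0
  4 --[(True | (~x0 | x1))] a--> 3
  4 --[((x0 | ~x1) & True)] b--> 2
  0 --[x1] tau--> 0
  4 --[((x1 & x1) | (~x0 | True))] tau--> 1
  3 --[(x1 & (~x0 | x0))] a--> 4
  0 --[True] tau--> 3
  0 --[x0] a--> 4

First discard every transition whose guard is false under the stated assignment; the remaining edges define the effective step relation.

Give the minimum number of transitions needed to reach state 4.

BFS to 4:
  depth 0: {0}
  depth 1: {3}
4 never appears.

Answer: UNREACHABLE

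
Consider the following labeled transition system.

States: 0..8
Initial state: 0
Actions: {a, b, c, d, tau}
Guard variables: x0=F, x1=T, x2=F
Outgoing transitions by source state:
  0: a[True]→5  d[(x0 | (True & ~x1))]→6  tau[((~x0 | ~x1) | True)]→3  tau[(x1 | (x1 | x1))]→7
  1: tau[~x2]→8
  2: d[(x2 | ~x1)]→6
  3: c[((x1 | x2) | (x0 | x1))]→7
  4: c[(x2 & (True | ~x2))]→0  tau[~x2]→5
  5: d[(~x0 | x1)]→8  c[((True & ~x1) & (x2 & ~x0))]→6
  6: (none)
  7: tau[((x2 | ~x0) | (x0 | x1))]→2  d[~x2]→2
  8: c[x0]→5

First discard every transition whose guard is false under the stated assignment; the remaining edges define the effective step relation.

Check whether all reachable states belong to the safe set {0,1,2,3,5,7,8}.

Answer: INVARIANT HOLDS

Analysis:
Safe = {0,1,2,3,5,7,8}
Reach set: {0,2,3,5,7,8}
  0: ✓
  2: ✓
  3: ✓
  5: ✓
  7: ✓
  8: ✓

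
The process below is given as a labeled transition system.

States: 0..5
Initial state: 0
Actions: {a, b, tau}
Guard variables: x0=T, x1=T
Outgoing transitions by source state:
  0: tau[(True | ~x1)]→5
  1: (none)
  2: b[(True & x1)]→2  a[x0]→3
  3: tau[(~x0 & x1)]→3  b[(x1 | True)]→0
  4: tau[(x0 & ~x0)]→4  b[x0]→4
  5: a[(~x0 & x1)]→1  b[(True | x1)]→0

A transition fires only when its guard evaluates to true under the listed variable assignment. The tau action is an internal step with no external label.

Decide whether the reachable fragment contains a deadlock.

Answer: DEADLOCK-FREE

Trace:
R = {0,5}
  0: tau→5  [1 out]
  5: b→0  [1 out]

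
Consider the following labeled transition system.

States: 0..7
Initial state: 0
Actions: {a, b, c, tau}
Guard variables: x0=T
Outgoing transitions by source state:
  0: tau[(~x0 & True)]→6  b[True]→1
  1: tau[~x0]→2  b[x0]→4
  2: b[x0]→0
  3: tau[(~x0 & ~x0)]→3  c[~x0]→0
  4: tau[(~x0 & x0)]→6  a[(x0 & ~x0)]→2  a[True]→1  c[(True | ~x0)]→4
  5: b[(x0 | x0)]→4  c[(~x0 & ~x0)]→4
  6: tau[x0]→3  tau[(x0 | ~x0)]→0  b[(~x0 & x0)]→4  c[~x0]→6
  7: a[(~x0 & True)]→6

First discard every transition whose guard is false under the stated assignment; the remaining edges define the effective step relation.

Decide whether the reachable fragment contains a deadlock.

Answer: DEADLOCK-FREE

Trace:
R = {0,1,4}
  0: b→1  [1 exit(s)]
  1: b→4  [1 exit(s)]
  4: a→1  c→4  [2 exit(s)]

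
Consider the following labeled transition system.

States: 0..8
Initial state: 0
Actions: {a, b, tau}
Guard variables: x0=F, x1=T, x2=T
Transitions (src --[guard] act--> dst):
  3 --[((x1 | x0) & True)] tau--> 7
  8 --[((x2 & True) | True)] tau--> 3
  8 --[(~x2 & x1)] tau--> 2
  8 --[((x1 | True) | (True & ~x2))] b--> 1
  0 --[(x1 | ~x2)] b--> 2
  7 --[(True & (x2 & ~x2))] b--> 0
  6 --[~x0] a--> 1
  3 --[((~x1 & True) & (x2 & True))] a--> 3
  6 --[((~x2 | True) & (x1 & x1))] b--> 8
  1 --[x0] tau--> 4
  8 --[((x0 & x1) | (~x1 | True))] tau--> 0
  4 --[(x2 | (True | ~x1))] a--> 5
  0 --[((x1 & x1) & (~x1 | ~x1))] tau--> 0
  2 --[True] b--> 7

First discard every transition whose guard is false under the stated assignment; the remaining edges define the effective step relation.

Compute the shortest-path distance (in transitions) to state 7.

Answer: 2

Analysis:
Layered search for 7:
  Layer 0: {0}
  Layer 1: {2}
  Layer 2: {7}
7 enters at depth 2; path b·b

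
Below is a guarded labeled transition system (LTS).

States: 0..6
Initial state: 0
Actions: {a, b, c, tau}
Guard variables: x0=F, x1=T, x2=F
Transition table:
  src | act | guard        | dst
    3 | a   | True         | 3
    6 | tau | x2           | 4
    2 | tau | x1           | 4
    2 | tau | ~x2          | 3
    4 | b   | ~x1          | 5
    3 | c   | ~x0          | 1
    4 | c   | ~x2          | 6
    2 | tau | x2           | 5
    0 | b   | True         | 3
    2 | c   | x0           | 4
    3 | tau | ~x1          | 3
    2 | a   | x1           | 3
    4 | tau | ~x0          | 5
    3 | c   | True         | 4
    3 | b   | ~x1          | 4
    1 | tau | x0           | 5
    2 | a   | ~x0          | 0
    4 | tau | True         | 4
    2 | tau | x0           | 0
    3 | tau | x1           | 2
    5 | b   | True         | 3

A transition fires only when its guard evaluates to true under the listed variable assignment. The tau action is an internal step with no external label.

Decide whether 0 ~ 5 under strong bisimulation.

Answer: BISIMILAR

Working:
Refine partition for ~:
  π0 = {{0,1,2,3,4,5,6}}
  π1 = {{0,5},{1,6},{2},{3},{4}}
stable after 2 split(s): 5 block(s)
[0]={0,5}  [5]={0,5}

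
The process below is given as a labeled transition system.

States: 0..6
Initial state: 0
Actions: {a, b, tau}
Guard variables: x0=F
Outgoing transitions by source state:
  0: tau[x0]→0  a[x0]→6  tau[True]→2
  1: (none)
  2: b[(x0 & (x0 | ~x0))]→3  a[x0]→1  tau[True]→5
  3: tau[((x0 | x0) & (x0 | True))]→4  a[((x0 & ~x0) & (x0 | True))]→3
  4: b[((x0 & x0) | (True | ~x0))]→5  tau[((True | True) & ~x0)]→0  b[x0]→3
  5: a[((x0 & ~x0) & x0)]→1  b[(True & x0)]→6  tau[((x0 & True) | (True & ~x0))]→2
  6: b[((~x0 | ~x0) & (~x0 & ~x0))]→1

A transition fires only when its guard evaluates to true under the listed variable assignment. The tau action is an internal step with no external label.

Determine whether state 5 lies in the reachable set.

Answer: REACHABLE

Analysis:
After dropping false guards: 6 live edges.
L0 = {0}
L1 = {2}  total {0,2}
L2 = {5}  total {0,2,5}
Reachable = {0,2,5}
Path to 5: tau·tau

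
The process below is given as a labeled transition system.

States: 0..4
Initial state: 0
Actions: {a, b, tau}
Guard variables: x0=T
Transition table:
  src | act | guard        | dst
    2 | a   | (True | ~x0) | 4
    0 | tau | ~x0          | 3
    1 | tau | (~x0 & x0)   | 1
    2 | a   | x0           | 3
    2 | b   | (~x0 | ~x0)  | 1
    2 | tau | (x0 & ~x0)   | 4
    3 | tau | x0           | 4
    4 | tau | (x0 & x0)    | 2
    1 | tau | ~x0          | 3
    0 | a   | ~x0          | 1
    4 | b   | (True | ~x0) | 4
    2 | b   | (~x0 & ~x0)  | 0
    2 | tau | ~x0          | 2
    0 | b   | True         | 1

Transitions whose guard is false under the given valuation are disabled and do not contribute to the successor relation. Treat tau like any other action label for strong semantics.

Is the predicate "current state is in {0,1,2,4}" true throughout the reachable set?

Answer: INVARIANT HOLDS

Trace:
Safe = {0,1,2,4}
Reach set: {0,1}
  0: safe
  1: safe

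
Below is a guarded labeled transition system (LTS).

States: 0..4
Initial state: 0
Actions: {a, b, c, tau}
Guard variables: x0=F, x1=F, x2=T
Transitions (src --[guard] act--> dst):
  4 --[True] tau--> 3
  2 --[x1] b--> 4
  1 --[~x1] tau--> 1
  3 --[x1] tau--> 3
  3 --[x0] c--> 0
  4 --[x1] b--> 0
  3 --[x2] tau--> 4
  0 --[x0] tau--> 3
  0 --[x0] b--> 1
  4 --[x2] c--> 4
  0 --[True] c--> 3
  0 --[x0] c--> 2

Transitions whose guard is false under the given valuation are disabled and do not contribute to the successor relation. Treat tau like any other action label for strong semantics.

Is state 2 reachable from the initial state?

Guard filter leaves 5 enabled edge(s).
depth 0: {0}
depth 1: {3}  total {0,3}
depth 2: {4}  total {0,3,4}
Reach set: {0,3,4}

Answer: UNREACHABLE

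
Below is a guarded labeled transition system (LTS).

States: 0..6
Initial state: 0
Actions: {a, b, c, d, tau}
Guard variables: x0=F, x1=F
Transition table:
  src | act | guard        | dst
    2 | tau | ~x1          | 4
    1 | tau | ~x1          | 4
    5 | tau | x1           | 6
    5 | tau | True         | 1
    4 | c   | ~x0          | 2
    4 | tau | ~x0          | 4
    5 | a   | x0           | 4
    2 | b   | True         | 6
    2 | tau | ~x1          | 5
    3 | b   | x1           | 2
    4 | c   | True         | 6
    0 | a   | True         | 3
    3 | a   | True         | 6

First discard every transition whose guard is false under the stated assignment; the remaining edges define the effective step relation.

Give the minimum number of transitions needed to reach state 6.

Layered search for 6:
  depth 0: {0}
  depth 1: {3}
  depth 2: {6}
depth(6)=2, e.g. a·a

Answer: 2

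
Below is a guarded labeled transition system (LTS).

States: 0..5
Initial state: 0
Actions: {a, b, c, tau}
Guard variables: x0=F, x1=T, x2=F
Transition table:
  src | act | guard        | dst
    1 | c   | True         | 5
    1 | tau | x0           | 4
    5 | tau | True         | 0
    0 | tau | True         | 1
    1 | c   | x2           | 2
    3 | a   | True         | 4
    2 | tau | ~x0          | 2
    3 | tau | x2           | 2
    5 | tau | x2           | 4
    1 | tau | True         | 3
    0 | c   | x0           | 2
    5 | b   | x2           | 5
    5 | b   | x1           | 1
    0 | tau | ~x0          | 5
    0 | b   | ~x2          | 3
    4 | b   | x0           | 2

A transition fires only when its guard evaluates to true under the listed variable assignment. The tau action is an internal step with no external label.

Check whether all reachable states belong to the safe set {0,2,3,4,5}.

Answer: INVARIANT VIOLATED at state 1

Trace:
Safe = {0,2,3,4,5}
Reach set: {0,1,3,4,5}
  0: ok
  1: ✗ unsafe
  3: ok
  4: ok
  5: ok
reach 1 via tau — violates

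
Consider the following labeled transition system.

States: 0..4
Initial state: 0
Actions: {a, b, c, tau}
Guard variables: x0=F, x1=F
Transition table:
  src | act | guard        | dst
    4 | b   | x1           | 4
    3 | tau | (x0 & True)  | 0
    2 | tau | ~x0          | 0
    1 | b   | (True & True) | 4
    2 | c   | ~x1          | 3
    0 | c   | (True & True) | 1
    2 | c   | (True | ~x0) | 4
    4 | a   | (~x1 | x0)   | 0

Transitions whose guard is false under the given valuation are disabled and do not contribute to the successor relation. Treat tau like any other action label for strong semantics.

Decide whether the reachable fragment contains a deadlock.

Answer: DEADLOCK-FREE

Trace:
R = {0,1,4}
  0: c→1  [deg 1]
  1: b→4  [deg 1]
  4: a→0  [deg 1]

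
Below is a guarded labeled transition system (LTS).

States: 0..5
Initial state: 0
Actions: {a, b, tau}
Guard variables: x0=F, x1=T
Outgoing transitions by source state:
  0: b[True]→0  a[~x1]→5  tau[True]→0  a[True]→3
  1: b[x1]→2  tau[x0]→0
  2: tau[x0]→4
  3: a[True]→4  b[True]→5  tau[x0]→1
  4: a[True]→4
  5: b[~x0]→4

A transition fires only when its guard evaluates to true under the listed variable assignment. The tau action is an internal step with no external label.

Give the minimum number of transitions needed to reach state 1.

Answer: UNREACHABLE

Working:
Breadth-first toward 1:
  depth 0: {0}
  depth 1: {3}
  depth 2: {4,5}
1 never appears.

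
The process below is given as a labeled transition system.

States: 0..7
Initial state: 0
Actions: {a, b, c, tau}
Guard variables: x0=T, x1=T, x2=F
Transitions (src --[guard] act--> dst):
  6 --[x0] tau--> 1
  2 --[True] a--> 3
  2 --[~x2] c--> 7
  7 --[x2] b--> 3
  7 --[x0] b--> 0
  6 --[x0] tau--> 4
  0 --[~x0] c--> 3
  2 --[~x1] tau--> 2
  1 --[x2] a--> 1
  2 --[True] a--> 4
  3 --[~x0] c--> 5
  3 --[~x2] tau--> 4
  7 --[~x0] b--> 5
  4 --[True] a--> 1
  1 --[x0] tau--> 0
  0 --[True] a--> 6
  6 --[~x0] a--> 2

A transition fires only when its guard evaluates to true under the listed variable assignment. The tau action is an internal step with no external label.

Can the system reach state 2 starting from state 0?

After dropping false guards: 10 live edges.
Layer 0: {0}
Layer 1: {6}  now seen {0,6}
Layer 2: {1,4}  now seen {0,1,4,6}
Reach set: {0,1,4,6}

Answer: UNREACHABLE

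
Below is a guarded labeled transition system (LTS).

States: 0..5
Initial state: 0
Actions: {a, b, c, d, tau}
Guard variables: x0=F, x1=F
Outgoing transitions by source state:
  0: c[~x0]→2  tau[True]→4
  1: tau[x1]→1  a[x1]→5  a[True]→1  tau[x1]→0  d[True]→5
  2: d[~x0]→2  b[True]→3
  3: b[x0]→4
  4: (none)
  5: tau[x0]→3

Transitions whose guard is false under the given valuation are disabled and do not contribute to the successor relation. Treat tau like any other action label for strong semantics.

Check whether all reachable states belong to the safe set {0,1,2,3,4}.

Inv-set: {0,1,2,3,4}
Reachable = {0,2,3,4}
  0: safe
  2: safe
  3: safe
  4: safe

Answer: INVARIANT HOLDS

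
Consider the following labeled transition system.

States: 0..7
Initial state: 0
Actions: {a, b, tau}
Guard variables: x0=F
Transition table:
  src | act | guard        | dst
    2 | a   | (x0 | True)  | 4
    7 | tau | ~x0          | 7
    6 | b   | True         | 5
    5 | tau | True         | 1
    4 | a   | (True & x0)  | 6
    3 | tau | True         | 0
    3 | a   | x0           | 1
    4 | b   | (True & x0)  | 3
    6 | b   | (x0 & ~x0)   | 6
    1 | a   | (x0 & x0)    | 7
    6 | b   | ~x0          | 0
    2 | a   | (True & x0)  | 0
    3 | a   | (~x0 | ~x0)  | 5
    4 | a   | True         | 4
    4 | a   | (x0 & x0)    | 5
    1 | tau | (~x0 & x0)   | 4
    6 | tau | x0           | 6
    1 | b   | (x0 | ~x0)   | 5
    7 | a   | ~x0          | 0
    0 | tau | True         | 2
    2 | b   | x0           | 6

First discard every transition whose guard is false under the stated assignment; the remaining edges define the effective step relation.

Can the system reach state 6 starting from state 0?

Answer: UNREACHABLE

Working:
Guard filter leaves 11 enabled edge(s).
Layer 0: {0}
Layer 1: {2}  cumulative {0,2}
Layer 2: {4}  cumulative {0,2,4}
Reachable = {0,2,4}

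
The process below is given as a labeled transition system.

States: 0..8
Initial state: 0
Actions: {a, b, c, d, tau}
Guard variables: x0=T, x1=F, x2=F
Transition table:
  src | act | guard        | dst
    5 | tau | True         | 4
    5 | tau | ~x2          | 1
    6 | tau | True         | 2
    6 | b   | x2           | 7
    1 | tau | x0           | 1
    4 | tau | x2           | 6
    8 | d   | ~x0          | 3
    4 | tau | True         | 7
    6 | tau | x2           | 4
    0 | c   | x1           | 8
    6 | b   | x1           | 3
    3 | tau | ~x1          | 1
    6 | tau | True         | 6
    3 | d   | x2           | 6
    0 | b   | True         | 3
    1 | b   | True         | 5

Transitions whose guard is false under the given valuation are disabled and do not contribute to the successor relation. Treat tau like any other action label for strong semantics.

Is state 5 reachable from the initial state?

After dropping false guards: 9 live edges.
Layer 0: {0}
Layer 1: {3}  cumulative {0,3}
Layer 2: {1}  cumulative {0,1,3}
Layer 3: {5}  cumulative {0,1,3,5}
Layer 4: {4}  cumulative {0,1,3,4,5}
Layer 5: {7}  cumulative {0,1,3,4,5,7}
R = {0,1,3,4,5,7}
Path to 5: b·tau·b

Answer: REACHABLE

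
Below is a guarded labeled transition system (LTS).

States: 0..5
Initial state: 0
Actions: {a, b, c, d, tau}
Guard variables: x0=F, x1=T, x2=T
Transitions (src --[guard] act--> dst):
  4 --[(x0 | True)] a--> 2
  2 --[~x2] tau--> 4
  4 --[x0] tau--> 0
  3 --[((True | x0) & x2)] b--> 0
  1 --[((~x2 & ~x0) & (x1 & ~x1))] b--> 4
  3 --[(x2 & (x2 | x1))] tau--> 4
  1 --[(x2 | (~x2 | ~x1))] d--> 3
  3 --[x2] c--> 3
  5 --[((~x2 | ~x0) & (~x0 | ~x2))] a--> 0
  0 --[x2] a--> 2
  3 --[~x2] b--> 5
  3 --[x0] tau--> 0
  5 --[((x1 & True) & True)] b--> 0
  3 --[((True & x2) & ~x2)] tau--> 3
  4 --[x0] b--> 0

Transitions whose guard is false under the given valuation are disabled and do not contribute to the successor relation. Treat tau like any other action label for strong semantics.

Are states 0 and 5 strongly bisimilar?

Answer: NOT BISIMILAR

Analysis:
Bisimulation quotient by refinement:
  P[0] = {{0,1,2,3,4,5}}
  P[1] = {{0,4},{1},{2},{3},{5}}
stable after 2 split(s): 5 block(s)
0∈{0,4}, 5∈{5}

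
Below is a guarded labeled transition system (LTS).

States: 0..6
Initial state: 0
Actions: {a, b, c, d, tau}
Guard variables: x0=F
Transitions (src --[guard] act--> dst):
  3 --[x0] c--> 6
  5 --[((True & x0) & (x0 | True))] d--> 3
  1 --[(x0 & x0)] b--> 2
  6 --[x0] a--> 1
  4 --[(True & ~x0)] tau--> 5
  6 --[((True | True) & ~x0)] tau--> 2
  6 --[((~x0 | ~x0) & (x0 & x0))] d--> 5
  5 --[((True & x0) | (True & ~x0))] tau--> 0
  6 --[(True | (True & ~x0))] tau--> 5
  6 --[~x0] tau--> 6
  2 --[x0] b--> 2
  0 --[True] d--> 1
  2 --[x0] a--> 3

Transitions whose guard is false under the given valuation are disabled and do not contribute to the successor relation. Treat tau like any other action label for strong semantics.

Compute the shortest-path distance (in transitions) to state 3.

Answer: UNREACHABLE

Trace:
Breadth-first toward 3:
  depth 0: {0}
  depth 1: {1}
3 never appears.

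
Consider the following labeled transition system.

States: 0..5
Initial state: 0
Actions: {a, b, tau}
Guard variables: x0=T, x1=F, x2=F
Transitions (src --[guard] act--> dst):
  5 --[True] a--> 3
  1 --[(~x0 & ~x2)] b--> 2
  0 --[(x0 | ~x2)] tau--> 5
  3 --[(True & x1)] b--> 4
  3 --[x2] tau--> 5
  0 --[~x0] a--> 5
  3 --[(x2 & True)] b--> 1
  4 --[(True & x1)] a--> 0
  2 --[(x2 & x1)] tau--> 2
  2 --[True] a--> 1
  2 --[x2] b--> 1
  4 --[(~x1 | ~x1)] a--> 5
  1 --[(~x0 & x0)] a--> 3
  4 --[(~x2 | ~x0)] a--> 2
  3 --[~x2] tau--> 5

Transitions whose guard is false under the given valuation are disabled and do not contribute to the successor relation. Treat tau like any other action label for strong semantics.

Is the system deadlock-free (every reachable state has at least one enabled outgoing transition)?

Answer: DEADLOCK-FREE

Trace:
Reach set: {0,3,5}
  0: tau→5  [1 exit(s)]
  3: tau→5  [1 exit(s)]
  5: a→3  [1 exit(s)]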